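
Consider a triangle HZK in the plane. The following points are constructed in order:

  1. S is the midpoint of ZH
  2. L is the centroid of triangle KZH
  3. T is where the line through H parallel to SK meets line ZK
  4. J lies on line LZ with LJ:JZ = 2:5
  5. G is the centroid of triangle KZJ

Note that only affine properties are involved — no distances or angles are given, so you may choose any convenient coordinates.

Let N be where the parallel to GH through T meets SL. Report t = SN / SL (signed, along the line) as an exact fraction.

t = 103/15

Assign H = (0, 0), Z = (1, 0), K = (0, 1) — the answer is frame-independent, so this choice is without loss of generality.
1. S is the midpoint of ZH ⇒ S = (1/2, 0)
2. L is the centroid of triangle KZH ⇒ L = (1/3, 1/3)
3. T is where the line through H parallel to SK meets line ZK ⇒ T = (-1, 2)
4. J lies on line LZ with LJ:JZ = 2:5 ⇒ J = (11/21, 5/21)
5. G is the centroid of triangle KZJ ⇒ G = (32/63, 26/63)
through T parallel to GH: direction (-32/63, -26/63); meets SL at N = (-29/45, 103/45)
N = S + t·(L−S) with t = 103/15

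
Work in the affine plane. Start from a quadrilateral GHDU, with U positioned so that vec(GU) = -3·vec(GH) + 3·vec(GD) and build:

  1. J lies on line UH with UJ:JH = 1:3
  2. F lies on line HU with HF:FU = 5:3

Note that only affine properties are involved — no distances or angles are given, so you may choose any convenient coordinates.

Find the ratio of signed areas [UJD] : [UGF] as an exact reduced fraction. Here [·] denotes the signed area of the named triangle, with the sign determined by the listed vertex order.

Work in coordinates with G = (0, 0), H = (1, 0), D = (0, 1), U = (-3, 3).
1. J lies on line UH with UJ:JH = 1:3 ⇒ J = (-2, 9/4)
2. F lies on line HU with HF:FU = 5:3 ⇒ F = (-3/2, 15/8)
2·[UJD] = 1/4, 2·[UGF] = 9/8
[UJD]:[UGF] = 1/4:9/8 = 2/9

[UJD]:[UGF] = 2/9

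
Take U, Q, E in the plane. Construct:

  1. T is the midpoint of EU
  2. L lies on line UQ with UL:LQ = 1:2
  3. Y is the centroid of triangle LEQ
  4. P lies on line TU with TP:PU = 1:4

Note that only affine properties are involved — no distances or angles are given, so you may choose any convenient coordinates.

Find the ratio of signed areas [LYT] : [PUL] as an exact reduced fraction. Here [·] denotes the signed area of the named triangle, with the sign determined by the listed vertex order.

[LYT]:[PUL] = 5/4

Work in coordinates with U = (0, 0), Q = (1, 0), E = (0, 1).
1. T is the midpoint of EU ⇒ T = (0, 1/2)
2. L lies on line UQ with UL:LQ = 1:2 ⇒ L = (1/3, 0)
3. Y is the centroid of triangle LEQ ⇒ Y = (4/9, 1/3)
4. P lies on line TU with TP:PU = 1:4 ⇒ P = (0, 2/5)
2·[LYT] = 1/6, 2·[PUL] = 2/15
[LYT]:[PUL] = 1/6:2/15 = 5/4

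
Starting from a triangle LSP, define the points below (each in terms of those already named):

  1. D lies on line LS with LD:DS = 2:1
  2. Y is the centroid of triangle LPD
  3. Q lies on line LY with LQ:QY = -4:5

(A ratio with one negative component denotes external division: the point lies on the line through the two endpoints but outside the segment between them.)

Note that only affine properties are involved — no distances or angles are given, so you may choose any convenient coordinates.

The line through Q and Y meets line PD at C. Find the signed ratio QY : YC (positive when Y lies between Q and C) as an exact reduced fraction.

QY:YC = 10

Assign L = (0, 0), S = (1, 0), P = (0, 1) — the answer is frame-independent, so this choice is without loss of generality.
1. D lies on line LS with LD:DS = 2:1 ⇒ D = (2/3, 0)
2. Y is the centroid of triangle LPD ⇒ Y = (2/9, 1/3)
3. Q lies on line LY with LQ:QY = -4:5 ⇒ Q = (-8/9, -4/3)
line QY meets PD at C = (1/3, 1/2)
Y = Q + t·(C−Q) with t = 10/11, so QY:YC = 10/11:1/11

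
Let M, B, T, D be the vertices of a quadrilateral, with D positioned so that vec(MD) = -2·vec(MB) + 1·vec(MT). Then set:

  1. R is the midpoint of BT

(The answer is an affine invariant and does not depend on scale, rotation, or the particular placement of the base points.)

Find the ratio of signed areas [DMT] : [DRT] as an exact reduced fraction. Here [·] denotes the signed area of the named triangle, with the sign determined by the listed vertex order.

Assign M = (0, 0), B = (1, 0), T = (0, 1), D = (-2, 1) — the answer is frame-independent, so this choice is without loss of generality.
1. R is the midpoint of BT ⇒ R = (1/2, 1/2)
2·[DMT] = 2, 2·[DRT] = 1
[DMT]:[DRT] = 2:1 = 2

[DMT]:[DRT] = 2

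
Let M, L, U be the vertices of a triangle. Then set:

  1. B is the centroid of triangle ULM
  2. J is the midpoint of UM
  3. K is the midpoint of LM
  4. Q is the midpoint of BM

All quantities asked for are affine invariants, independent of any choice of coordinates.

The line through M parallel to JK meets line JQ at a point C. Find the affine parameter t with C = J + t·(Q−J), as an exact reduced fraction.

t = 3

Choose coordinates M = (0, 0), L = (1, 0), U = (0, 1).
1. B is the centroid of triangle ULM ⇒ B = (1/3, 1/3)
2. J is the midpoint of UM ⇒ J = (0, 1/2)
3. K is the midpoint of LM ⇒ K = (1/2, 0)
4. Q is the midpoint of BM ⇒ Q = (1/6, 1/6)
through M parallel to JK: direction (1/2, -1/2); meets JQ at C = (1/2, -1/2)
C = J + t·(Q−J) with t = 3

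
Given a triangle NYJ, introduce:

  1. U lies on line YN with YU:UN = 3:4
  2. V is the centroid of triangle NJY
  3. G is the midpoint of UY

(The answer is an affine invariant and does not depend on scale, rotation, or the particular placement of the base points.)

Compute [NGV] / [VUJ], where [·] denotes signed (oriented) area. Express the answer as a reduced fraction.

[NGV]:[VUJ] = 11/2

Choose coordinates N = (0, 0), Y = (1, 0), J = (0, 1).
1. U lies on line YN with YU:UN = 3:4 ⇒ U = (4/7, 0)
2. V is the centroid of triangle NJY ⇒ V = (1/3, 1/3)
3. G is the midpoint of UY ⇒ G = (11/14, 0)
2·[NGV] = 11/42, 2·[VUJ] = 1/21
[NGV]:[VUJ] = 11/42:1/21 = 11/2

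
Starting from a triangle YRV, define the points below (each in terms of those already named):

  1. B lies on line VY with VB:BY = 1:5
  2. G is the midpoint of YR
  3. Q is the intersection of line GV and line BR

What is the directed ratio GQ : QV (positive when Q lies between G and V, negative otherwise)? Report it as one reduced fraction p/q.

GQ:QV = 5/2

Set Y = (0, 0), R = (1, 0), V = (0, 1); any affine frame gives the same invariant.
1. B lies on line VY with VB:BY = 1:5 ⇒ B = (0, 5/6)
2. G is the midpoint of YR ⇒ G = (1/2, 0)
3. Q is the intersection of line GV and line BR ⇒ Q = (1/7, 5/7)
Q = G + t·(V−G) with t = 5/7, so GQ:QV = t:(1−t) = 5/7:2/7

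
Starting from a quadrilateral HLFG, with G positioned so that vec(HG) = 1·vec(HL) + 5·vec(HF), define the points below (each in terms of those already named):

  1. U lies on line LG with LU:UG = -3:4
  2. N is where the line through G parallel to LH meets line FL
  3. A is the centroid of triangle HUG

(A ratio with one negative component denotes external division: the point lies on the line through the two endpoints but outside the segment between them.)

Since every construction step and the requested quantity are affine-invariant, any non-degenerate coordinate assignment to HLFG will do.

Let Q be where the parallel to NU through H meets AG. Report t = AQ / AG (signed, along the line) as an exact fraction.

t = 2/29

Assign H = (0, 0), L = (1, 0), F = (0, 1), G = (1, 5) — the answer is frame-independent, so this choice is without loss of generality.
1. U lies on line LG with LU:UG = -3:4 ⇒ U = (1, -15)
2. N is where the line through G parallel to LH meets line FL ⇒ N = (-4, 5)
3. A is the centroid of triangle HUG ⇒ A = (2/3, -10/3)
through H parallel to NU: direction (5, -20); meets AG at Q = (20/29, -80/29)
Q = A + t·(G−A) with t = 2/29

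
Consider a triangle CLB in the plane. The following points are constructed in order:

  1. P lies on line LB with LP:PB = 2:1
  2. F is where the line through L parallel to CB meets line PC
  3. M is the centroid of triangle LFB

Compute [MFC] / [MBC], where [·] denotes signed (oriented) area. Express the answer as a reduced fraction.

Set C = (0, 0), L = (1, 0), B = (0, 1); any affine frame gives the same invariant.
1. P lies on line LB with LP:PB = 2:1 ⇒ P = (1/3, 2/3)
2. F is where the line through L parallel to CB meets line PC ⇒ F = (1, 2)
3. M is the centroid of triangle LFB ⇒ M = (2/3, 1)
2·[MFC] = 1/3, 2·[MBC] = 2/3
[MFC]:[MBC] = 1/3:2/3 = 1/2

[MFC]:[MBC] = 1/2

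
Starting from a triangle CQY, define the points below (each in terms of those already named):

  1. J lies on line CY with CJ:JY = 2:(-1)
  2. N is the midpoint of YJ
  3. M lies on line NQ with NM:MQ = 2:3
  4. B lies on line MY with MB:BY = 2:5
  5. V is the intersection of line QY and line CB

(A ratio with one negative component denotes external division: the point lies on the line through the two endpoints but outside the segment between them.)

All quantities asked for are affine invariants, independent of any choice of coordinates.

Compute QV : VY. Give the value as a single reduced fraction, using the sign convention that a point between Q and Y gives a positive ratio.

QV:VY = 13/4

Choose coordinates C = (0, 0), Q = (1, 0), Y = (0, 1).
1. J lies on line CY with CJ:JY = 2:(-1) ⇒ J = (0, 2)
2. N is the midpoint of YJ ⇒ N = (0, 3/2)
3. M lies on line NQ with NM:MQ = 2:3 ⇒ M = (2/5, 9/10)
4. B lies on line MY with MB:BY = 2:5 ⇒ B = (2/7, 13/14)
5. V is the intersection of line QY and line CB ⇒ V = (4/17, 13/17)
V = Q + t·(Y−Q) with t = 13/17, so QV:VY = t:(1−t) = 13/17:4/17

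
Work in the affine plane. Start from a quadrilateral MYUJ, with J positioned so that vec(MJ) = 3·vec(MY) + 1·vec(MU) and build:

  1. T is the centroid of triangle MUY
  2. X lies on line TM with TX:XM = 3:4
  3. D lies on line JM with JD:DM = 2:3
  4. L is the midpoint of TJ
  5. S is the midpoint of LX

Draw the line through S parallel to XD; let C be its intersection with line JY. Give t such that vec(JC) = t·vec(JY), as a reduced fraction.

t = 15/166

Work in coordinates with M = (0, 0), Y = (1, 0), U = (0, 1), J = (3, 1).
1. T is the centroid of triangle MUY ⇒ T = (1/3, 1/3)
2. X lies on line TM with TX:XM = 3:4 ⇒ X = (4/21, 4/21)
3. D lies on line JM with JD:DM = 2:3 ⇒ D = (9/5, 3/5)
4. L is the midpoint of TJ ⇒ L = (5/3, 2/3)
5. S is the midpoint of LX ⇒ S = (13/14, 3/7)
through S parallel to XD: direction (169/105, 43/105); meets JY at C = (234/83, 151/166)
C = J + t·(Y−J) with t = 15/166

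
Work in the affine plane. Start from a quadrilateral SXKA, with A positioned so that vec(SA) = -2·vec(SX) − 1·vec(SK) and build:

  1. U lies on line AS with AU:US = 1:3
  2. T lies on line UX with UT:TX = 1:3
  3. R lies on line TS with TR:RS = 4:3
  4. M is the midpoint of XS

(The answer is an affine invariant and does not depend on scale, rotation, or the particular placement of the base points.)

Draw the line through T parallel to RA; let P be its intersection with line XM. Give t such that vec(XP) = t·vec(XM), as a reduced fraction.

t = 114/85

Set S = (0, 0), X = (1, 0), K = (0, 1), A = (-2, -1); any affine frame gives the same invariant.
1. U lies on line AS with AU:US = 1:3 ⇒ U = (-3/2, -3/4)
2. T lies on line UX with UT:TX = 1:3 ⇒ T = (-7/8, -9/16)
3. R lies on line TS with TR:RS = 4:3 ⇒ R = (-3/8, -27/112)
4. M is the midpoint of XS ⇒ M = (1/2, 0)
through T parallel to RA: direction (-13/8, -85/112); meets XM at P = (28/85, 0)
P = X + t·(M−X) with t = 114/85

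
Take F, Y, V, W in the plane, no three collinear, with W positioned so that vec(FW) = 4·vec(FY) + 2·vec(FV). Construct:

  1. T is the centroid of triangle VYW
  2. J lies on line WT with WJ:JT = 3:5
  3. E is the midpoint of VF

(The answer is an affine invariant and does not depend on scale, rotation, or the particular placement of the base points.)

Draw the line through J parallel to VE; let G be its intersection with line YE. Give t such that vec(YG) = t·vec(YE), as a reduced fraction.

Choose coordinates F = (0, 0), Y = (1, 0), V = (0, 1), W = (4, 2).
1. T is the centroid of triangle VYW ⇒ T = (5/3, 1)
2. J lies on line WT with WJ:JT = 3:5 ⇒ J = (25/8, 13/8)
3. E is the midpoint of VF ⇒ E = (0, 1/2)
through J parallel to VE: direction (0, -1/2); meets YE at G = (25/8, -17/16)
G = Y + t·(E−Y) with t = -17/8

t = -17/8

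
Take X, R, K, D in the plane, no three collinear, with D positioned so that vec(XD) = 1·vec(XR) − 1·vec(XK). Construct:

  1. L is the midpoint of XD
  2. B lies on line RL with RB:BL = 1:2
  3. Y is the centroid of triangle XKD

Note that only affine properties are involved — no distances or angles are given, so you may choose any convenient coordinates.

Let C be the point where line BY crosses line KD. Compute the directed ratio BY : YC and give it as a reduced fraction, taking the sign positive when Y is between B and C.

BY:YC = -5/2

Work in coordinates with X = (0, 0), R = (1, 0), K = (0, 1), D = (1, -1).
1. L is the midpoint of XD ⇒ L = (1/2, -1/2)
2. B lies on line RL with RB:BL = 1:2 ⇒ B = (5/6, -1/6)
3. Y is the centroid of triangle XKD ⇒ Y = (1/3, 0)
line BY meets KD at C = (8/15, -1/15)
Y = B + t·(C−B) with t = 5/3, so BY:YC = 5/3:-2/3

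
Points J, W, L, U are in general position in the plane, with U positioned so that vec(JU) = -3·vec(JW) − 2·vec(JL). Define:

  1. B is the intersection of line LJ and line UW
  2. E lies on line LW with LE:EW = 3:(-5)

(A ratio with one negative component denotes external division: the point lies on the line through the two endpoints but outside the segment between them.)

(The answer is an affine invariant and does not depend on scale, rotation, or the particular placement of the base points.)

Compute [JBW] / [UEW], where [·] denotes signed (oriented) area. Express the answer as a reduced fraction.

[JBW]:[UEW] = -1/30

Set J = (0, 0), W = (1, 0), L = (0, 1), U = (-3, -2); any affine frame gives the same invariant.
1. B is the intersection of line LJ and line UW ⇒ B = (0, -1/2)
2. E lies on line LW with LE:EW = 3:(-5) ⇒ E = (-3/2, 5/2)
2·[JBW] = 1/2, 2·[UEW] = -15
[JBW]:[UEW] = 1/2:-15 = -1/30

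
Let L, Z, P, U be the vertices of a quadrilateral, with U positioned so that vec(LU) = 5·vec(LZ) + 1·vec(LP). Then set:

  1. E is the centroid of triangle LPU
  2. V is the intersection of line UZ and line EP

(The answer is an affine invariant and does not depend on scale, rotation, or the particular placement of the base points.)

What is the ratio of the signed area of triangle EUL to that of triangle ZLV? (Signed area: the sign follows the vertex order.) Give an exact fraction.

Work in coordinates with L = (0, 0), Z = (1, 0), P = (0, 1), U = (5, 1).
1. E is the centroid of triangle LPU ⇒ E = (5/3, 2/3)
2. V is the intersection of line UZ and line EP ⇒ V = (25/9, 4/9)
2·[EUL] = -5/3, 2·[ZLV] = -4/9
[EUL]:[ZLV] = -5/3:-4/9 = 15/4

[EUL]:[ZLV] = 15/4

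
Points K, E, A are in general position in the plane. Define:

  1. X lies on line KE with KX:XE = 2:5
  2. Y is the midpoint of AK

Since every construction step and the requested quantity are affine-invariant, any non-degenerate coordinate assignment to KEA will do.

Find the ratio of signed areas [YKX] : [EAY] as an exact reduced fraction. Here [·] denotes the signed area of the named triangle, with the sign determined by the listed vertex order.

Work in coordinates with K = (0, 0), E = (1, 0), A = (0, 1).
1. X lies on line KE with KX:XE = 2:5 ⇒ X = (2/7, 0)
2. Y is the midpoint of AK ⇒ Y = (0, 1/2)
2·[YKX] = 1/7, 2·[EAY] = 1/2
[YKX]:[EAY] = 1/7:1/2 = 2/7

[YKX]:[EAY] = 2/7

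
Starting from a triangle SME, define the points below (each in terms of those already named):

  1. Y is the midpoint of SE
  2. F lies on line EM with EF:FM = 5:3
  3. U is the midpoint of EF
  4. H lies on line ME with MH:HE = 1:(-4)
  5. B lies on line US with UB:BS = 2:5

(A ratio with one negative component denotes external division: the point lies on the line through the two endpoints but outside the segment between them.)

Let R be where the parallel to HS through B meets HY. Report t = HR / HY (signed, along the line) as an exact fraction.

Choose coordinates S = (0, 0), M = (1, 0), E = (0, 1).
1. Y is the midpoint of SE ⇒ Y = (0, 1/2)
2. F lies on line EM with EF:FM = 5:3 ⇒ F = (5/8, 3/8)
3. U is the midpoint of EF ⇒ U = (5/16, 11/16)
4. H lies on line ME with MH:HE = 1:(-4) ⇒ H = (4/3, -1/3)
5. B lies on line US with UB:BS = 2:5 ⇒ B = (25/112, 55/112)
through B parallel to HS: direction (-4/3, 1/3); meets HY at R = (-1/8, 37/64)
R = H + t·(Y−H) with t = 35/32

t = 35/32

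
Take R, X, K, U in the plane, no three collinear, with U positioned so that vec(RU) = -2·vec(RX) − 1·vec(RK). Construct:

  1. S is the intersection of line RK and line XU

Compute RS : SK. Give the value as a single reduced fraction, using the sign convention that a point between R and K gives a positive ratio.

RS:SK = -1/4

Assign R = (0, 0), X = (1, 0), K = (0, 1), U = (-2, -1) — the answer is frame-independent, so this choice is without loss of generality.
1. S is the intersection of line RK and line XU ⇒ S = (0, -1/3)
S = R + t·(K−R) with t = -1/3, so RS:SK = t:(1−t) = -1/3:4/3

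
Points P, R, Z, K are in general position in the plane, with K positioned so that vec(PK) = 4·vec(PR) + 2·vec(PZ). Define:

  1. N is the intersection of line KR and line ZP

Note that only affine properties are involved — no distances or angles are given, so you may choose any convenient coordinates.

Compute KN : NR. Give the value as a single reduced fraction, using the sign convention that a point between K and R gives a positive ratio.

KN:NR = -4

Set P = (0, 0), R = (1, 0), Z = (0, 1), K = (4, 2); any affine frame gives the same invariant.
1. N is the intersection of line KR and line ZP ⇒ N = (0, -2/3)
N = K + t·(R−K) with t = 4/3, so KN:NR = t:(1−t) = 4/3:-1/3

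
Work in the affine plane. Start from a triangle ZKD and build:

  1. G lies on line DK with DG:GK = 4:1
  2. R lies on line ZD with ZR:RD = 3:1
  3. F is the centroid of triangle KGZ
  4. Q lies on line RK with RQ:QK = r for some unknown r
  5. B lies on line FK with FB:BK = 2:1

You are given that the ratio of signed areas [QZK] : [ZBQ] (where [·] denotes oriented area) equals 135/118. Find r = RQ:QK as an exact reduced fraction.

Choose coordinates Z = (0, 0), K = (1, 0), D = (0, 1).
1. G lies on line DK with DG:GK = 4:1 ⇒ G = (4/5, 1/5)
2. R lies on line ZD with ZR:RD = 3:1 ⇒ R = (0, 3/4)
3. F is the centroid of triangle KGZ ⇒ F = (3/5, 1/15)
4. With RQ:QK = r, write λ = r/(r+1) so Q = R + λ·(K−R); Q is affine-linear in λ
5. B lies on line FK with FB:BK = 2:1 ⇒ B = (13/15, 1/45)
Every point depending on Q is an affine combination of Q and λ-independent points, so each such coordinate is linear in λ; the λ² term in each signed area is a multiple of (K−R)×(K−R) = 0, so 2·[QZK] and 2·[ZBQ] are each linear in λ. Evaluating at λ=0 and λ=1:
  2·[QZK] = -3/4·λ + 3/4,   2·[ZBQ] = -121/180·λ + 13/20
So [QZK]:[ZBQ] = (-3/4·λ + 3/4) / (-121/180·λ + 13/20). Setting this equal to 135/118:
  -3/4·λ + 3/4 = 135/118·(-121/180·λ + 13/20)  ⇒  λ = -1/3
Then r = λ/(1−λ) = (-1/3)/(4/3) = -1/4. Check: with r = -1/4, Q = (-1/3, 1) and [QZK]:[ZBQ] = 135/118 as required.

r = -1/4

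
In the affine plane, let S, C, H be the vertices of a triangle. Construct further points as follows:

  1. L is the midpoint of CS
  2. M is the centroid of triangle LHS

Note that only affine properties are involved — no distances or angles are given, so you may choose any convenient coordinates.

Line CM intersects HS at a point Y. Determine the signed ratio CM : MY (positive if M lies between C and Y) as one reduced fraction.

CM:MY = 5

Work in coordinates with S = (0, 0), C = (1, 0), H = (0, 1).
1. L is the midpoint of CS ⇒ L = (1/2, 0)
2. M is the centroid of triangle LHS ⇒ M = (1/6, 1/3)
line CM meets HS at Y = (0, 2/5)
M = C + t·(Y−C) with t = 5/6, so CM:MY = 5/6:1/6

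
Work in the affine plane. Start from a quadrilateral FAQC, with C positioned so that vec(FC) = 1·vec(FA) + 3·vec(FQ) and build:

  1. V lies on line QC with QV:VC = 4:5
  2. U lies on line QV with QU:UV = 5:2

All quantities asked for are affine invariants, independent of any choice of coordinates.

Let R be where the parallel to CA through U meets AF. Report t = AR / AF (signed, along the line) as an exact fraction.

t = 43/63

Choose coordinates F = (0, 0), A = (1, 0), Q = (0, 1), C = (1, 3).
1. V lies on line QC with QV:VC = 4:5 ⇒ V = (4/9, 17/9)
2. U lies on line QV with QU:UV = 5:2 ⇒ U = (20/63, 103/63)
through U parallel to CA: direction (0, -3); meets AF at R = (20/63, 0)
R = A + t·(F−A) with t = 43/63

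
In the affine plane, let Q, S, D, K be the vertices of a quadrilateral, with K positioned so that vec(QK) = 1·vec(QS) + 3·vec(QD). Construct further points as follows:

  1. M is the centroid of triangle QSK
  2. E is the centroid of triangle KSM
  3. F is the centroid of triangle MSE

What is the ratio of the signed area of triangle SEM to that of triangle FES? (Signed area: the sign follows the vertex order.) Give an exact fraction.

Work in coordinates with Q = (0, 0), S = (1, 0), D = (0, 1), K = (1, 3).
1. M is the centroid of triangle QSK ⇒ M = (2/3, 1)
2. E is the centroid of triangle KSM ⇒ E = (8/9, 4/3)
3. F is the centroid of triangle MSE ⇒ F = (23/27, 7/9)
2·[SEM] = 1/3, 2·[FES] = -1/9
[SEM]:[FES] = 1/3:-1/9 = -3

[SEM]:[FES] = -3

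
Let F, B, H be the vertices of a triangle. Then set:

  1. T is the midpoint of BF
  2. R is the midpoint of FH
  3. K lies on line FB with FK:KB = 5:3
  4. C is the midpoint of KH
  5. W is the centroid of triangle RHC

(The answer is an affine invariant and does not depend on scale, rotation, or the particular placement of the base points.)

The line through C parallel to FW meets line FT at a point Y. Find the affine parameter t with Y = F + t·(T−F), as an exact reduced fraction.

Choose coordinates F = (0, 0), B = (1, 0), H = (0, 1).
1. T is the midpoint of BF ⇒ T = (1/2, 0)
2. R is the midpoint of FH ⇒ R = (0, 1/2)
3. K lies on line FB with FK:KB = 5:3 ⇒ K = (5/8, 0)
4. C is the midpoint of KH ⇒ C = (5/16, 1/2)
5. W is the centroid of triangle RHC ⇒ W = (5/48, 2/3)
through C parallel to FW: direction (5/48, 2/3); meets FT at Y = (15/64, 0)
Y = F + t·(T−F) with t = 15/32

t = 15/32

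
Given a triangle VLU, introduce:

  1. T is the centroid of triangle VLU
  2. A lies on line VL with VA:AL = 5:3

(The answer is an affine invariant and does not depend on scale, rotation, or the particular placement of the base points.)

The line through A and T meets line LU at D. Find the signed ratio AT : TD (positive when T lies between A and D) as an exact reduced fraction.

Set V = (0, 0), L = (1, 0), U = (0, 1); any affine frame gives the same invariant.
1. T is the centroid of triangle VLU ⇒ T = (1/3, 1/3)
2. A lies on line VL with VA:AL = 5:3 ⇒ A = (5/8, 0)
line AT meets LU at D = (-2, 3)
T = A + t·(D−A) with t = 1/9, so AT:TD = 1/9:8/9

AT:TD = 1/8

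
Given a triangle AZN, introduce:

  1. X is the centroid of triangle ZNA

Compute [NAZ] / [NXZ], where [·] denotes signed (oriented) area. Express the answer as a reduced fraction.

Assign A = (0, 0), Z = (1, 0), N = (0, 1) — the answer is frame-independent, so this choice is without loss of generality.
1. X is the centroid of triangle ZNA ⇒ X = (1/3, 1/3)
2·[NAZ] = 1, 2·[NXZ] = 1/3
[NAZ]:[NXZ] = 1:1/3 = 3

[NAZ]:[NXZ] = 3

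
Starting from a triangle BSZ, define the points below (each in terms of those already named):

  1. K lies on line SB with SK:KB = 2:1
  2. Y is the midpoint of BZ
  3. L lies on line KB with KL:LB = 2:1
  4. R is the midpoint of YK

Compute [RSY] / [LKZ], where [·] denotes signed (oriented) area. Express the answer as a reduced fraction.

[RSY]:[LKZ] = 3/4

Choose coordinates B = (0, 0), S = (1, 0), Z = (0, 1).
1. K lies on line SB with SK:KB = 2:1 ⇒ K = (1/3, 0)
2. Y is the midpoint of BZ ⇒ Y = (0, 1/2)
3. L lies on line KB with KL:LB = 2:1 ⇒ L = (1/9, 0)
4. R is the midpoint of YK ⇒ R = (1/6, 1/4)
2·[RSY] = 1/6, 2·[LKZ] = 2/9
[RSY]:[LKZ] = 1/6:2/9 = 3/4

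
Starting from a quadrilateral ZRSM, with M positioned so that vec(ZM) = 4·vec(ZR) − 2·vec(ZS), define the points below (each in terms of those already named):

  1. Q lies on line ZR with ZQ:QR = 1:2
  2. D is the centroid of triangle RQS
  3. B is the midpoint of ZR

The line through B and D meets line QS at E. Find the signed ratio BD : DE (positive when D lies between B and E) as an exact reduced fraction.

BD:DE = -1/4

Set Z = (0, 0), R = (1, 0), S = (0, 1), M = (4, -2); any affine frame gives the same invariant.
1. Q lies on line ZR with ZQ:QR = 1:2 ⇒ Q = (1/3, 0)
2. D is the centroid of triangle RQS ⇒ D = (4/9, 1/3)
3. B is the midpoint of ZR ⇒ B = (1/2, 0)
line BD meets QS at E = (2/3, -1)
D = B + t·(E−B) with t = -1/3, so BD:DE = -1/3:4/3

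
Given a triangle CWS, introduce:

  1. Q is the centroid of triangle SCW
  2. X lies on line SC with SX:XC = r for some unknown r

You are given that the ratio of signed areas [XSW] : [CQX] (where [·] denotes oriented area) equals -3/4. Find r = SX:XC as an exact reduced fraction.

r = 1/4

Work in coordinates with C = (0, 0), W = (1, 0), S = (0, 1).
1. Q is the centroid of triangle SCW ⇒ Q = (1/3, 1/3)
2. With SX:XC = r, write λ = r/(r+1) so X = S + λ·(C−S); X is affine-linear in λ
Every point depending on X is an affine combination of X and λ-independent points, so each such coordinate is linear in λ; the λ² term in each signed area is a multiple of (C−S)×(C−S) = 0, so 2·[XSW] and 2·[CQX] are each linear in λ. Evaluating at λ=0 and λ=1:
  2·[XSW] = −λ,   2·[CQX] = -1/3·λ + 1/3
So [XSW]:[CQX] = (−λ) / (-1/3·λ + 1/3). Setting this equal to -3/4:
  −λ = -3/4·(-1/3·λ + 1/3)  ⇒  λ = 1/5
Then r = λ/(1−λ) = (1/5)/(4/5) = 1/4. Check: with r = 1/4, X = (0, 4/5) and [XSW]:[CQX] = -3/4 as required.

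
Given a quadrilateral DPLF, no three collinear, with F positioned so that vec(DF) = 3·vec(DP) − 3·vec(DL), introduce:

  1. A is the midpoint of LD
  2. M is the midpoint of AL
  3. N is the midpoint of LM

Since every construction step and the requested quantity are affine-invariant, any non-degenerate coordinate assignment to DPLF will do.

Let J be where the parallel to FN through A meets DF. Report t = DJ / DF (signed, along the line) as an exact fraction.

Choose coordinates D = (0, 0), P = (1, 0), L = (0, 1), F = (3, -3).
1. A is the midpoint of LD ⇒ A = (0, 1/2)
2. M is the midpoint of AL ⇒ M = (0, 3/4)
3. N is the midpoint of LM ⇒ N = (0, 7/8)
through A parallel to FN: direction (-3, 31/8); meets DF at J = (12/7, -12/7)
J = D + t·(F−D) with t = 4/7

t = 4/7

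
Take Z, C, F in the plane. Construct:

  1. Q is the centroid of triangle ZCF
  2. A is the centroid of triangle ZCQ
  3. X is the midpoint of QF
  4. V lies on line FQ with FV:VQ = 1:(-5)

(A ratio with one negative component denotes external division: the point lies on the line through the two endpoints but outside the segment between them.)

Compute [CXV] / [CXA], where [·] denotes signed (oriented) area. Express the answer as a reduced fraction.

[CXV]:[CXA] = -9/10

Choose coordinates Z = (0, 0), C = (1, 0), F = (0, 1).
1. Q is the centroid of triangle ZCF ⇒ Q = (1/3, 1/3)
2. A is the centroid of triangle ZCQ ⇒ A = (4/9, 1/9)
3. X is the midpoint of QF ⇒ X = (1/6, 2/3)
4. V lies on line FQ with FV:VQ = 1:(-5) ⇒ V = (-1/12, 7/6)
2·[CXV] = -1/4, 2·[CXA] = 5/18
[CXV]:[CXA] = -1/4:5/18 = -9/10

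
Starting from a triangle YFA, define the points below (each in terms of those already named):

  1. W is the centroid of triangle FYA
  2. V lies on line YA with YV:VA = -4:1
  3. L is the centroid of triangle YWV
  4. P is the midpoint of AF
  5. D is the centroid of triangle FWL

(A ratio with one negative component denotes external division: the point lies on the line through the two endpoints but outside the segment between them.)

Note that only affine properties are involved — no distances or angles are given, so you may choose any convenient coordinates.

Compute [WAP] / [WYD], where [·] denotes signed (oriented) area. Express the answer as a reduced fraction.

Set Y = (0, 0), F = (1, 0), A = (0, 1); any affine frame gives the same invariant.
1. W is the centroid of triangle FYA ⇒ W = (1/3, 1/3)
2. V lies on line YA with YV:VA = -4:1 ⇒ V = (0, 4/3)
3. L is the centroid of triangle YWV ⇒ L = (1/9, 5/9)
4. P is the midpoint of AF ⇒ P = (1/2, 1/2)
5. D is the centroid of triangle FWL ⇒ D = (13/27, 8/27)
2·[WAP] = -1/6, 2·[WYD] = 5/81
[WAP]:[WYD] = -1/6:5/81 = -27/10

[WAP]:[WYD] = -27/10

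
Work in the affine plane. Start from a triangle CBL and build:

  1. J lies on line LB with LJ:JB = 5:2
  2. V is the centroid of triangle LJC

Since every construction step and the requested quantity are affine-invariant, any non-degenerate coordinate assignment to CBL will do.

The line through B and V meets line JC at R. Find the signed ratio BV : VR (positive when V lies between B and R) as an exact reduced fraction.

Work in coordinates with C = (0, 0), B = (1, 0), L = (0, 1).
1. J lies on line LB with LJ:JB = 5:2 ⇒ J = (5/7, 2/7)
2. V is the centroid of triangle LJC ⇒ V = (5/21, 3/7)
line BV meets JC at R = (45/77, 18/77)
V = B + t·(R−B) with t = 11/6, so BV:VR = 11/6:-5/6

BV:VR = -11/5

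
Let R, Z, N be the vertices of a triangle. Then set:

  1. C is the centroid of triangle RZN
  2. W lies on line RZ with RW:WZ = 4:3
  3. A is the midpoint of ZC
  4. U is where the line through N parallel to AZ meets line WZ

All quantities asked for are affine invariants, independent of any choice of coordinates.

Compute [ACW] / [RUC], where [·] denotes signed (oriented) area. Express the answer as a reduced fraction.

[ACW]:[RUC] = 3/28

Choose coordinates R = (0, 0), Z = (1, 0), N = (0, 1).
1. C is the centroid of triangle RZN ⇒ C = (1/3, 1/3)
2. W lies on line RZ with RW:WZ = 4:3 ⇒ W = (4/7, 0)
3. A is the midpoint of ZC ⇒ A = (2/3, 1/6)
4. U is where the line through N parallel to AZ meets line WZ ⇒ U = (2, 0)
2·[ACW] = 1/14, 2·[RUC] = 2/3
[ACW]:[RUC] = 1/14:2/3 = 3/28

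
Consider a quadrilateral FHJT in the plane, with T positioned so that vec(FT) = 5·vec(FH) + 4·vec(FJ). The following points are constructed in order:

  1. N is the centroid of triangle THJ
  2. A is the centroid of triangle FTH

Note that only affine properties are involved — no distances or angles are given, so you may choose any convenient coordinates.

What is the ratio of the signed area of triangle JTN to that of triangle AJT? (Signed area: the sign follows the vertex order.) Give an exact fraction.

[JTN]:[AJT] = 8/13

Choose coordinates F = (0, 0), H = (1, 0), J = (0, 1), T = (5, 4).
1. N is the centroid of triangle THJ ⇒ N = (2, 5/3)
2. A is the centroid of triangle FTH ⇒ A = (2, 4/3)
2·[JTN] = -8/3, 2·[AJT] = -13/3
[JTN]:[AJT] = -8/3:-13/3 = 8/13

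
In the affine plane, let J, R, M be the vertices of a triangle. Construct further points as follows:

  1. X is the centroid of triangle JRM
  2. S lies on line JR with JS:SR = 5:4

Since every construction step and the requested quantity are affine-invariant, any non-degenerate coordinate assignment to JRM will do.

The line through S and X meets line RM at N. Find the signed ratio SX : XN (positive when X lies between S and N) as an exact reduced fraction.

SX:XN = 1/3

Assign J = (0, 0), R = (1, 0), M = (0, 1) — the answer is frame-independent, so this choice is without loss of generality.
1. X is the centroid of triangle JRM ⇒ X = (1/3, 1/3)
2. S lies on line JR with JS:SR = 5:4 ⇒ S = (5/9, 0)
line SX meets RM at N = (-1/3, 4/3)
X = S + t·(N−S) with t = 1/4, so SX:XN = 1/4:3/4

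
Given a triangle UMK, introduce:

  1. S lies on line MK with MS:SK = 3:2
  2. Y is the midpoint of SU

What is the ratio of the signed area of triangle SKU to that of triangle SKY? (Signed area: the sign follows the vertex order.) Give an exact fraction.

[SKU]:[SKY] = 2

Work in coordinates with U = (0, 0), M = (1, 0), K = (0, 1).
1. S lies on line MK with MS:SK = 3:2 ⇒ S = (2/5, 3/5)
2. Y is the midpoint of SU ⇒ Y = (1/5, 3/10)
2·[SKU] = 2/5, 2·[SKY] = 1/5
[SKU]:[SKY] = 2/5:1/5 = 2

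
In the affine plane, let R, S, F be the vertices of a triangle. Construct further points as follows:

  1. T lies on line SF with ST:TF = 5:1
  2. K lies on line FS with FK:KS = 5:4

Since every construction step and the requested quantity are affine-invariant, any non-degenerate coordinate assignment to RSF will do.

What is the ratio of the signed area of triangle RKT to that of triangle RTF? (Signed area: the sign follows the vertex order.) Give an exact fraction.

[RKT]:[RTF] = 7/3

Set R = (0, 0), S = (1, 0), F = (0, 1); any affine frame gives the same invariant.
1. T lies on line SF with ST:TF = 5:1 ⇒ T = (1/6, 5/6)
2. K lies on line FS with FK:KS = 5:4 ⇒ K = (5/9, 4/9)
2·[RKT] = 7/18, 2·[RTF] = 1/6
[RKT]:[RTF] = 7/18:1/6 = 7/3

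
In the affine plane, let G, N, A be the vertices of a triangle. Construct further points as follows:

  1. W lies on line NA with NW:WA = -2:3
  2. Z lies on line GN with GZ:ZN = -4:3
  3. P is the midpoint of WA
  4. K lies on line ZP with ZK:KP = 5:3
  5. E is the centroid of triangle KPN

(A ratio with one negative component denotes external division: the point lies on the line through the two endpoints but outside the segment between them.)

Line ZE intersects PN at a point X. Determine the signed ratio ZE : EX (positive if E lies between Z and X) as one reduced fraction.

ZE:EX = 7

Choose coordinates G = (0, 0), N = (1, 0), A = (0, 1).
1. W lies on line NA with NW:WA = -2:3 ⇒ W = (3, -2)
2. Z lies on line GN with GZ:ZN = -4:3 ⇒ Z = (4, 0)
3. P is the midpoint of WA ⇒ P = (3/2, -1/2)
4. K lies on line ZP with ZK:KP = 5:3 ⇒ K = (39/16, -5/16)
5. E is the centroid of triangle KPN ⇒ E = (79/48, -13/48)
line ZE meets PN at X = (55/42, -13/42)
E = Z + t·(X−Z) with t = 7/8, so ZE:EX = 7/8:1/8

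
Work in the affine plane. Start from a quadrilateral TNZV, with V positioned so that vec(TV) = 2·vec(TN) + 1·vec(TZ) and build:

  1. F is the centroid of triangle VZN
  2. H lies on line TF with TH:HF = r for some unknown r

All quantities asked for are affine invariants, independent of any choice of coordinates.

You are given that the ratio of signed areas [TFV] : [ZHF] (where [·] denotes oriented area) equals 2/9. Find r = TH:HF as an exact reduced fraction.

r = -5/3

Assign T = (0, 0), N = (1, 0), Z = (0, 1), V = (2, 1) — the answer is frame-independent, so this choice is without loss of generality.
1. F is the centroid of triangle VZN ⇒ F = (1, 2/3)
2. With TH:HF = r, write λ = r/(r+1) so H = T + λ·(F−T); H is affine-linear in λ
Every point depending on H is an affine combination of H and λ-independent points, so each such coordinate is linear in λ; the λ² term in each signed area is a multiple of (F−T)×(F−T) = 0, so 2·[TFV] and 2·[ZHF] are each linear in λ. Evaluating at λ=0 and λ=1:
  2·[TFV] = -1/3,   2·[ZHF] = −λ + 1
So [TFV]:[ZHF] = (-1/3) / (−λ + 1). Setting this equal to 2/9:
  -1/3 = 2/9·(−λ + 1)  ⇒  λ = 5/2
Then r = λ/(1−λ) = (5/2)/(-3/2) = -5/3. Check: with r = -5/3, H = (5/2, 5/3) and [TFV]:[ZHF] = 2/9 as required.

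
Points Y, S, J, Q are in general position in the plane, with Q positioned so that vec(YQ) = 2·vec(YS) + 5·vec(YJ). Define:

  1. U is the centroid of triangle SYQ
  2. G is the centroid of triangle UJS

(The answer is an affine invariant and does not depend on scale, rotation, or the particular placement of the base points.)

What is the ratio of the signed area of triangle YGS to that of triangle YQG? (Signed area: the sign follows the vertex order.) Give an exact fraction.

[YGS]:[YQG] = 4/7

Assign Y = (0, 0), S = (1, 0), J = (0, 1), Q = (2, 5) — the answer is frame-independent, so this choice is without loss of generality.
1. U is the centroid of triangle SYQ ⇒ U = (1, 5/3)
2. G is the centroid of triangle UJS ⇒ G = (2/3, 8/9)
2·[YGS] = -8/9, 2·[YQG] = -14/9
[YGS]:[YQG] = -8/9:-14/9 = 4/7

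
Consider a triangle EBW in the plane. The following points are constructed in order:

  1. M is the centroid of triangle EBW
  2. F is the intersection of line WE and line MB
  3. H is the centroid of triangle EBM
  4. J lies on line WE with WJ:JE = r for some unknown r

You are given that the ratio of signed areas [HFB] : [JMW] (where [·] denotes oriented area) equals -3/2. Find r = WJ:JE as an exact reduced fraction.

Choose coordinates E = (0, 0), B = (1, 0), W = (0, 1).
1. M is the centroid of triangle EBW ⇒ M = (1/3, 1/3)
2. F is the intersection of line WE and line MB ⇒ F = (0, 1/2)
3. H is the centroid of triangle EBM ⇒ H = (4/9, 1/9)
4. With WJ:JE = r, write λ = r/(r+1) so J = W + λ·(E−W); J is affine-linear in λ
Every point depending on J is an affine combination of J and λ-independent points, so each such coordinate is linear in λ; the λ² term in each signed area is a multiple of (E−W)×(E−W) = 0, so 2·[HFB] and 2·[JMW] are each linear in λ. Evaluating at λ=0 and λ=1:
  2·[HFB] = -1/6,   2·[JMW] = 1/3·λ
So [HFB]:[JMW] = (-1/6) / (1/3·λ). Setting this equal to -3/2:
  -1/6 = -3/2·(1/3·λ)  ⇒  λ = 1/3
Then r = λ/(1−λ) = (1/3)/(2/3) = 1/2. Check: with r = 1/2, J = (0, 2/3) and [HFB]:[JMW] = -3/2 as required.

r = 1/2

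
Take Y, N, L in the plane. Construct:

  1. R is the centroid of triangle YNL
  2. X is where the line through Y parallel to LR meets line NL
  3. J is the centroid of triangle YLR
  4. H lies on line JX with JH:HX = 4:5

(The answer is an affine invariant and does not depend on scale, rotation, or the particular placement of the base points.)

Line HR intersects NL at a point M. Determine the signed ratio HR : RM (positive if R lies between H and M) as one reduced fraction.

Choose coordinates Y = (0, 0), N = (1, 0), L = (0, 1).
1. R is the centroid of triangle YNL ⇒ R = (1/3, 1/3)
2. X is where the line through Y parallel to LR meets line NL ⇒ X = (-1, 2)
3. J is the centroid of triangle YLR ⇒ J = (1/9, 4/9)
4. H lies on line JX with JH:HX = 4:5 ⇒ H = (-31/81, 92/81)
line HR meets NL at M = (-17/7, 24/7)
R = H + t·(M−H) with t = -7/20, so HR:RM = -7/20:27/20

HR:RM = -7/27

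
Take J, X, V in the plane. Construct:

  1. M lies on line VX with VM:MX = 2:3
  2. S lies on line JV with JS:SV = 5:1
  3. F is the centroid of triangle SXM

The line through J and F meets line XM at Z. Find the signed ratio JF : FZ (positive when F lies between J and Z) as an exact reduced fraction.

Assign J = (0, 0), X = (1, 0), V = (0, 1) — the answer is frame-independent, so this choice is without loss of generality.
1. M lies on line VX with VM:MX = 2:3 ⇒ M = (2/5, 3/5)
2. S lies on line JV with JS:SV = 5:1 ⇒ S = (0, 5/6)
3. F is the centroid of triangle SXM ⇒ F = (7/15, 43/90)
line JF meets XM at Z = (42/85, 43/85)
F = J + t·(Z−J) with t = 17/18, so JF:FZ = 17/18:1/18

JF:FZ = 17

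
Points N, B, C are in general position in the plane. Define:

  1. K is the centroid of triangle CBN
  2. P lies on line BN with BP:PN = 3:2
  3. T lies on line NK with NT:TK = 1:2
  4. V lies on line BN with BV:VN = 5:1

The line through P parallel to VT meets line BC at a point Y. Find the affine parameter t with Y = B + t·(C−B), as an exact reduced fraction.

Work in coordinates with N = (0, 0), B = (1, 0), C = (0, 1).
1. K is the centroid of triangle CBN ⇒ K = (1/3, 1/3)
2. P lies on line BN with BP:PN = 3:2 ⇒ P = (2/5, 0)
3. T lies on line NK with NT:TK = 1:2 ⇒ T = (1/9, 1/9)
4. V lies on line BN with BV:VN = 5:1 ⇒ V = (1/6, 0)
through P parallel to VT: direction (-1/18, 1/9); meets BC at Y = (-1/5, 6/5)
Y = B + t·(C−B) with t = 6/5

t = 6/5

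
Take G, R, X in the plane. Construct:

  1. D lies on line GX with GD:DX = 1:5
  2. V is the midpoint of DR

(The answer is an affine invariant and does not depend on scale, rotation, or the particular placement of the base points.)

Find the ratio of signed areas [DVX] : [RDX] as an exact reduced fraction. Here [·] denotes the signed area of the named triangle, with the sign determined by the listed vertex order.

Choose coordinates G = (0, 0), R = (1, 0), X = (0, 1).
1. D lies on line GX with GD:DX = 1:5 ⇒ D = (0, 1/6)
2. V is the midpoint of DR ⇒ V = (1/2, 1/12)
2·[DVX] = 5/12, 2·[RDX] = -5/6
[DVX]:[RDX] = 5/12:-5/6 = -1/2

[DVX]:[RDX] = -1/2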